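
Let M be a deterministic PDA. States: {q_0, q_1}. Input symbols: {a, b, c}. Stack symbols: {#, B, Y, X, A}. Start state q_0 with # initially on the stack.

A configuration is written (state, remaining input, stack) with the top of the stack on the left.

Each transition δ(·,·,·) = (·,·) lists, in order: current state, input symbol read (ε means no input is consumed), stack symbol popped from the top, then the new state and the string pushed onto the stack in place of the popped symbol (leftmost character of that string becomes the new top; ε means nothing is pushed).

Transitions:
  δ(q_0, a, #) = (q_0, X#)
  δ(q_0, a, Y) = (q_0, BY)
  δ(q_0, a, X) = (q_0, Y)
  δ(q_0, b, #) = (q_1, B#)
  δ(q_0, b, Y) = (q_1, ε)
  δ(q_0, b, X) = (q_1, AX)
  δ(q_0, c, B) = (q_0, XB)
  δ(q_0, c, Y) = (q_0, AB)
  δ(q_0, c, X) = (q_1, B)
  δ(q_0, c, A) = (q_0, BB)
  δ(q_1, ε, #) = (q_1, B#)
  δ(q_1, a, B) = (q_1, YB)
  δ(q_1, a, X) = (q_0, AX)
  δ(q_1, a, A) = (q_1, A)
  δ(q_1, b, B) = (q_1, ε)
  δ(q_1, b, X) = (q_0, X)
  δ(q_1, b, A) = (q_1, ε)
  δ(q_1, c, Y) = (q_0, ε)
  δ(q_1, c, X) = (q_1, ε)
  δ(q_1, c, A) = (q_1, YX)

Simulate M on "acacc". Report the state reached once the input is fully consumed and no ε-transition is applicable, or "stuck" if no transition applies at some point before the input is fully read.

q_0

(q_0, acacc, #)
  read a, top #: go to q_0, push X# → (q_0, cacc, X#)
  read c, top X: go to q_1, push B → (q_1, acc, B#)
  read a, top B: go to q_1, push YB → (q_1, cc, YB#)
  read c, top Y: go to q_0, push ε → (q_0, c, B#)
  read c, top B: go to q_0, push XB → (q_0, ε, XB#)
All input consumed; M is in state q_0.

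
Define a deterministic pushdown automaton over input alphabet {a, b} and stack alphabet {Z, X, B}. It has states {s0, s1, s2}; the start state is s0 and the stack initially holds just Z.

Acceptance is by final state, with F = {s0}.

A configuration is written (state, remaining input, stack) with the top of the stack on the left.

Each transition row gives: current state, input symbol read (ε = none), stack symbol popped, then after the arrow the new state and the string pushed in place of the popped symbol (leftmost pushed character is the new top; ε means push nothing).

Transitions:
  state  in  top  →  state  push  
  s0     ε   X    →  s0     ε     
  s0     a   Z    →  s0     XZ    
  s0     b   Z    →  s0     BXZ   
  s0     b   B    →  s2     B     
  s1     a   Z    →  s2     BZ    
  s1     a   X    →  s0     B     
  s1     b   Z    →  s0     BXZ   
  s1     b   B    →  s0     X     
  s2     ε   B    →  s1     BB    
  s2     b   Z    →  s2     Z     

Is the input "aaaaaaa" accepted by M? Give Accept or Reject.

Accept

(s0, aaaaaaa, Z)
  read a, top Z: go to s0, push XZ → (s0, aaaaaa, XZ)
  ε-move, top X: go to s0, push ε → (s0, aaaaaa, Z)
  read a, top Z: go to s0, push XZ → (s0, aaaaa, XZ)
  ε-move, top X: go to s0, push ε → (s0, aaaaa, Z)
  read a, top Z: go to s0, push XZ → (s0, aaaa, XZ)
  ε-move, top X: go to s0, push ε → (s0, aaaa, Z)
  read a, top Z: go to s0, push XZ → (s0, aaa, XZ)
  ε-move, top X: go to s0, push ε → (s0, aaa, Z)
  read a, top Z: go to s0, push XZ → (s0, aa, XZ)
  ε-move, top X: go to s0, push ε → (s0, aa, Z)
  read a, top Z: go to s0, push XZ → (s0, a, XZ)
  ε-move, top X: go to s0, push ε → (s0, a, Z)
  read a, top Z: go to s0, push XZ → (s0, ε, XZ)
All input consumed; state s0 ∈ F.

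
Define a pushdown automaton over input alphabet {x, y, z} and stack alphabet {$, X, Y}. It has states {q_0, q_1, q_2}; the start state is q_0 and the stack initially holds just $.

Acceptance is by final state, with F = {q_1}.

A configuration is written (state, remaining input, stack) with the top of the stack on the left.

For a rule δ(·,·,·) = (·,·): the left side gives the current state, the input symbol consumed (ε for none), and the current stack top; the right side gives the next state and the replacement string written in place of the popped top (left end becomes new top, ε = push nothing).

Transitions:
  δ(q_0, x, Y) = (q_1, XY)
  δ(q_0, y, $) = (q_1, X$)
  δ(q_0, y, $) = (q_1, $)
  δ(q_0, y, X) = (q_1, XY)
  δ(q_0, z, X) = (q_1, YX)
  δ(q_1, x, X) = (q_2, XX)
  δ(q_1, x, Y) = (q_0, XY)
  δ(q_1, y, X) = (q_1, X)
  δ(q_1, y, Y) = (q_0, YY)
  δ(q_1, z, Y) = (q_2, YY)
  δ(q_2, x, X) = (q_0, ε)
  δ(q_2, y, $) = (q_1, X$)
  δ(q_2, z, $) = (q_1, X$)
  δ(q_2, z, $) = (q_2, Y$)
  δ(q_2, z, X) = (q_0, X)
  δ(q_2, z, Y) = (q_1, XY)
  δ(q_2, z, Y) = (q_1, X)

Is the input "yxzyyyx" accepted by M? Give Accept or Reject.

No computation consumes all input and reaches a final state.

Reject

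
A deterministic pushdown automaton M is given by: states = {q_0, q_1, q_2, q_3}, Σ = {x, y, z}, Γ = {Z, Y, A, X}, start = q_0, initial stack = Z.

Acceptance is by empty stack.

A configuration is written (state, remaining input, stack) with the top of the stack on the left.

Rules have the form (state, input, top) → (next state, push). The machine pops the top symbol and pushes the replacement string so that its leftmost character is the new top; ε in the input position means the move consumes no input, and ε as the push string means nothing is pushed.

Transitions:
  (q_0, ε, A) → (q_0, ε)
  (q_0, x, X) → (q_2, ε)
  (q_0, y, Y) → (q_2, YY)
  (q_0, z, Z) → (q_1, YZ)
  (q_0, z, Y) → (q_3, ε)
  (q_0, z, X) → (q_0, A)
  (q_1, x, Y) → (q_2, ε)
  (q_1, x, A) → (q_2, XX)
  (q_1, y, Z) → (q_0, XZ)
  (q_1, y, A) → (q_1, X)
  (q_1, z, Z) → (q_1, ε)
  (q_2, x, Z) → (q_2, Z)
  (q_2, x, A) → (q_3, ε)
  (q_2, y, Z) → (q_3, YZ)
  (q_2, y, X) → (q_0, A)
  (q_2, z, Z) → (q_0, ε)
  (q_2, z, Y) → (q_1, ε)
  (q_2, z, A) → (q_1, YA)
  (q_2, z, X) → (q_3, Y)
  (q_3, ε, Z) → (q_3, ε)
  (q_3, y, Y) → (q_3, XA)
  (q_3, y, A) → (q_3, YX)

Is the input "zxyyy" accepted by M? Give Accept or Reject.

(q_0, zxyyy, Z) ⊢ (q_1, xyyy, YZ) ⊢ (q_2, yyy, Z) ⊢ (q_3, yy, YZ) ⊢ (q_3, y, XAZ)
No transition applies at (q_3, y, XAZ); input not fully consumed.

Reject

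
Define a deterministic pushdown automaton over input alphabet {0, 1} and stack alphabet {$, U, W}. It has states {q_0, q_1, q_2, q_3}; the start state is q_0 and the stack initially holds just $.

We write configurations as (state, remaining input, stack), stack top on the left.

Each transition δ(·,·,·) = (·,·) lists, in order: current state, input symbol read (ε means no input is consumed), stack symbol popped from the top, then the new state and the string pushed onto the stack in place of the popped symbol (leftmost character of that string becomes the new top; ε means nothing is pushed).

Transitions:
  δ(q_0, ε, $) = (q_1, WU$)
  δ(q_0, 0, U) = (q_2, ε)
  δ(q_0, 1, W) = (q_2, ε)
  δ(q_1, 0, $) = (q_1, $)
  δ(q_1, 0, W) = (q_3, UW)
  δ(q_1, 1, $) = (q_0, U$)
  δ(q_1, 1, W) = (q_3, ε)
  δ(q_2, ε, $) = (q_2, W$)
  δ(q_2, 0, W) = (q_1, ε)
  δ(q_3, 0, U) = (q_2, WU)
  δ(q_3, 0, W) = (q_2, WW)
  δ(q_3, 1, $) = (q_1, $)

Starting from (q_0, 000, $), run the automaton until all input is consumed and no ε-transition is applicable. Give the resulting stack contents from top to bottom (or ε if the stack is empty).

UWU$

(q_0, 000, $)
  ε-move, top $: go to q_1, push WU$ → (q_1, 000, WU$)
  read 0, top W: go to q_3, push UW → (q_3, 00, UWU$)
  read 0, top U: go to q_2, push WU → (q_2, 0, WUWU$)
  read 0, top W: go to q_1, push ε → (q_1, ε, UWU$)
All input consumed in state q_1 with stack UWU$.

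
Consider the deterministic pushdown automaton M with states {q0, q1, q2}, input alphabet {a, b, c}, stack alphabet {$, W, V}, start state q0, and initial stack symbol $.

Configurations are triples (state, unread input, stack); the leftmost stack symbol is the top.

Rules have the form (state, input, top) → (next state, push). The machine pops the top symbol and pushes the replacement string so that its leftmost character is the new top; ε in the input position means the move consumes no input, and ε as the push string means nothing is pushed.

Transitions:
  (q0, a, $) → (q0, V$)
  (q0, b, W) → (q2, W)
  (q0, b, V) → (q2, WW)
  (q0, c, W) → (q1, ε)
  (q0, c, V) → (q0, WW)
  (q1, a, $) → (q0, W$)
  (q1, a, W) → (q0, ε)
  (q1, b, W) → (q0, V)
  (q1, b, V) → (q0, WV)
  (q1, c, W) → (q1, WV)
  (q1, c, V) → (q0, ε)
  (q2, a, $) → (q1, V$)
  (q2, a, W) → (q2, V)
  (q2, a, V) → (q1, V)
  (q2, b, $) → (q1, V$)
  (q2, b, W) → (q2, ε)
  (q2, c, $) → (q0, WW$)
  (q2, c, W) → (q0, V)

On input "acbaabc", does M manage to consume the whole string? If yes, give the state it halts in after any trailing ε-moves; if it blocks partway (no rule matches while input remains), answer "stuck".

q1

(q0, acbaabc, $)
  read a, top $: go to q0, push V$ → (q0, cbaabc, V$)
  read c, top V: go to q0, push WW → (q0, baabc, WW$)
  read b, top W: go to q2, push W → (q2, aabc, WW$)
  read a, top W: go to q2, push V → (q2, abc, VW$)
  read a, top V: go to q1, push V → (q1, bc, VW$)
  read b, top V: go to q0, push WV → (q0, c, WVW$)
  read c, top W: go to q1, push ε → (q1, ε, VW$)
All input consumed; M is in state q1.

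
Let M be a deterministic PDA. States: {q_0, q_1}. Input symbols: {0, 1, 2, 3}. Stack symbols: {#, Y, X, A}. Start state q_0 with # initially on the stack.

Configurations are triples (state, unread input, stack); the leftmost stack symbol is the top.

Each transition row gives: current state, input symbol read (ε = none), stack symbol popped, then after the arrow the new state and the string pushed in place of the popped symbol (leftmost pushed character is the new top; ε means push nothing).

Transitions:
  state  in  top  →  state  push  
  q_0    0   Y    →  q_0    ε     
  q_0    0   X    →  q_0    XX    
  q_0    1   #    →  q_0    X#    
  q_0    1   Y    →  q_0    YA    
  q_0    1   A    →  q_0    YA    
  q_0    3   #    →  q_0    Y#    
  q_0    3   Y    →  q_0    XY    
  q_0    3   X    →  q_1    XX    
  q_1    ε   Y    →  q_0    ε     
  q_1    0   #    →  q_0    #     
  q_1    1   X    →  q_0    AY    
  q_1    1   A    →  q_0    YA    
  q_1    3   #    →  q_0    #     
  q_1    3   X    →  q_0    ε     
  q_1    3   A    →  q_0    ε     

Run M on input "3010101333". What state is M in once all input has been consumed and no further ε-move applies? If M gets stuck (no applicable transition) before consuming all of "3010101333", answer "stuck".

stuck

(q_0, 3010101333, #) ⊢ (q_0, 010101333, Y#) ⊢ (q_0, 10101333, #) ⊢ (q_0, 0101333, X#) ⊢ (q_0, 101333, XX#)
No transition for (q_0, 1, top X); M blocks with input 101333 remaining.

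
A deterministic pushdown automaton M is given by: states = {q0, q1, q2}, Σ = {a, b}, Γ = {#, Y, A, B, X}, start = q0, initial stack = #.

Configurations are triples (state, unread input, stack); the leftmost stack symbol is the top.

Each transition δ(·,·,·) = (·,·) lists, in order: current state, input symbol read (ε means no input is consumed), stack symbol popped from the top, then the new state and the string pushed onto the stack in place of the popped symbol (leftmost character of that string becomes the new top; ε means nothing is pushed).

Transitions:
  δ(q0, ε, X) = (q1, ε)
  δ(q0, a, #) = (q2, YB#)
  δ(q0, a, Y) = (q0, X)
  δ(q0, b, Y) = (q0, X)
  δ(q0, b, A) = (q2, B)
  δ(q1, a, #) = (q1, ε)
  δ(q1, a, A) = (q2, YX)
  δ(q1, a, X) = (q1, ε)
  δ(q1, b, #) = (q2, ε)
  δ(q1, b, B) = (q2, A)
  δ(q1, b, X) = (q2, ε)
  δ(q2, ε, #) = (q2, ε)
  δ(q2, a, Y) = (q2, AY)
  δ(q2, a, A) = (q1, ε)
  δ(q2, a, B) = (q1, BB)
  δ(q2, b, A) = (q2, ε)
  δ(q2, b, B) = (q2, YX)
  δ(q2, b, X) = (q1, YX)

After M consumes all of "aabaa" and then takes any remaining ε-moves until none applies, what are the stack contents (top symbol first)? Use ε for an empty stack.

(q0, aabaa, #) ⊢ (q2, abaa, YB#) ⊢ (q2, baa, AYB#) ⊢ (q2, aa, YB#) ⊢ (q2, a, AYB#) ⊢ (q1, ε, YB#)
All input consumed in state q1 with stack YB#.

YB#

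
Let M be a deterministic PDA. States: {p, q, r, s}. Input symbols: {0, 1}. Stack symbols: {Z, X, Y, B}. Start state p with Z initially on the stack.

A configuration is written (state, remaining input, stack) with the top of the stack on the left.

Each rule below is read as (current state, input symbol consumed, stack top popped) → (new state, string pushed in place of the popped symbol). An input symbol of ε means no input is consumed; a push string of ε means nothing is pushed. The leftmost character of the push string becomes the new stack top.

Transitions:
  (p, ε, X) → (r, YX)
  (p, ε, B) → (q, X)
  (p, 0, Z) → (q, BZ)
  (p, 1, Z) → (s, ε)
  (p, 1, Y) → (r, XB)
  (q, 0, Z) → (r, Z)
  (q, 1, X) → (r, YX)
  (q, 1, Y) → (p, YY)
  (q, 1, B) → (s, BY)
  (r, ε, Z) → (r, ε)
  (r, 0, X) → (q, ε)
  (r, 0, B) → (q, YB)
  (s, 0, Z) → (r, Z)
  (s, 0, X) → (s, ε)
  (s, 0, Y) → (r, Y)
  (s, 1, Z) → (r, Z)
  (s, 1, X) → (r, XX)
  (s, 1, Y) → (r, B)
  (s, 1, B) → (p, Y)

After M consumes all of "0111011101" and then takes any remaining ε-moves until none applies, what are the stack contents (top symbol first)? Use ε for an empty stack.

BYYYZ

(p, 0111011101, Z) ⊢ (q, 111011101, BZ) ⊢ (s, 11011101, BYZ) ⊢ (p, 1011101, YYZ) ⊢ (r, 011101, XBYZ) ⊢ (q, 11101, BYZ) ⊢ (s, 1101, BYYZ) ⊢ (p, 101, YYYZ) ⊢ (r, 01, XBYYZ) ⊢ (q, 1, BYYZ) ⊢ (s, ε, BYYYZ)
All input consumed in state s with stack BYYYZ.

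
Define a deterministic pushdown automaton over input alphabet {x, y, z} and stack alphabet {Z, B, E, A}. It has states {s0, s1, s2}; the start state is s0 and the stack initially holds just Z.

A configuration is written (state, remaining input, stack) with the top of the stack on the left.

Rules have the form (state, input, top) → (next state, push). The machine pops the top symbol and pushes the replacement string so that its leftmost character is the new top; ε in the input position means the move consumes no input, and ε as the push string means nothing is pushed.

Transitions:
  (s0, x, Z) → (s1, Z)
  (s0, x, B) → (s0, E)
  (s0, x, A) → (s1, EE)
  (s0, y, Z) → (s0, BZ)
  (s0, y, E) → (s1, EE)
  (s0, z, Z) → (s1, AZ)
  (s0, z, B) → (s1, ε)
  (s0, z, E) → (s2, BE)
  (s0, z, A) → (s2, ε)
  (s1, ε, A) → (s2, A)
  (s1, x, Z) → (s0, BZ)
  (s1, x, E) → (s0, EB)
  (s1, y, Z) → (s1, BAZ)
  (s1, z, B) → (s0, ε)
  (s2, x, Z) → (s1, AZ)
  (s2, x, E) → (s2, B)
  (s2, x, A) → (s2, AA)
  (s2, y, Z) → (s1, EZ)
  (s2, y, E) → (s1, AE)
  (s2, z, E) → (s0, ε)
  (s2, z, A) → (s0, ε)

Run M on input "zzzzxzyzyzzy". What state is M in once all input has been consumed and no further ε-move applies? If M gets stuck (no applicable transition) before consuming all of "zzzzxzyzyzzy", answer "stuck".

stuck

(s0, zzzzxzyzyzzy, Z)
  read z, top Z: go to s1, push AZ → (s1, zzzxzyzyzzy, AZ)
  ε-move, top A: go to s2, push A → (s2, zzzxzyzyzzy, AZ)
  read z, top A: go to s0, push ε → (s0, zzxzyzyzzy, Z)
  read z, top Z: go to s1, push AZ → (s1, zxzyzyzzy, AZ)
  ε-move, top A: go to s2, push A → (s2, zxzyzyzzy, AZ)
  read z, top A: go to s0, push ε → (s0, xzyzyzzy, Z)
  read x, top Z: go to s1, push Z → (s1, zyzyzzy, Z)
No transition for (s1, z, top Z); M blocks with input zyzyzzy remaining.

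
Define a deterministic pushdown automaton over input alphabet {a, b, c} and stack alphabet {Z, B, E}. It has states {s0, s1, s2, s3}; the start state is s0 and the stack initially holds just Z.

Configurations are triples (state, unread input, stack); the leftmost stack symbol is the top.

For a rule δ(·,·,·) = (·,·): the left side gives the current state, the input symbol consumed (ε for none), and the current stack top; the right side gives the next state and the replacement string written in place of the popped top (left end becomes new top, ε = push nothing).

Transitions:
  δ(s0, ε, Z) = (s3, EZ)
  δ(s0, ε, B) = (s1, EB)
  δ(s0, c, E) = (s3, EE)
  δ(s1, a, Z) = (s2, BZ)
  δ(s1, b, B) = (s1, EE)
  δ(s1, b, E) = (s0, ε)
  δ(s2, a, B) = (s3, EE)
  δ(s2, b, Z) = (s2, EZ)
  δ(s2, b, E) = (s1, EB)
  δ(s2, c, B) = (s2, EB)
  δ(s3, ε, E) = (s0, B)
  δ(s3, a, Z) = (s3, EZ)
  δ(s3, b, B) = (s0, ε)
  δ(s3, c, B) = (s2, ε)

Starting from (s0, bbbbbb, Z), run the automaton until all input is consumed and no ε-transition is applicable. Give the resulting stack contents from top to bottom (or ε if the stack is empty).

(s0, bbbbbb, Z)
  ε-move, top Z: go to s3, push EZ → (s3, bbbbbb, EZ)
  ε-move, top E: go to s0, push B → (s0, bbbbbb, BZ)
  ε-move, top B: go to s1, push EB → (s1, bbbbbb, EBZ)
  read b, top E: go to s0, push ε → (s0, bbbbb, BZ)
  ε-move, top B: go to s1, push EB → (s1, bbbbb, EBZ)
  read b, top E: go to s0, push ε → (s0, bbbb, BZ)
  ε-move, top B: go to s1, push EB → (s1, bbbb, EBZ)
  read b, top E: go to s0, push ε → (s0, bbb, BZ)
  ε-move, top B: go to s1, push EB → (s1, bbb, EBZ)
  read b, top E: go to s0, push ε → (s0, bb, BZ)
  ε-move, top B: go to s1, push EB → (s1, bb, EBZ)
  read b, top E: go to s0, push ε → (s0, b, BZ)
  ε-move, top B: go to s1, push EB → (s1, b, EBZ)
  read b, top E: go to s0, push ε → (s0, ε, BZ)
  ε-move, top B: go to s1, push EB → (s1, ε, EBZ)
All input consumed in state s1 with stack EBZ.

EBZ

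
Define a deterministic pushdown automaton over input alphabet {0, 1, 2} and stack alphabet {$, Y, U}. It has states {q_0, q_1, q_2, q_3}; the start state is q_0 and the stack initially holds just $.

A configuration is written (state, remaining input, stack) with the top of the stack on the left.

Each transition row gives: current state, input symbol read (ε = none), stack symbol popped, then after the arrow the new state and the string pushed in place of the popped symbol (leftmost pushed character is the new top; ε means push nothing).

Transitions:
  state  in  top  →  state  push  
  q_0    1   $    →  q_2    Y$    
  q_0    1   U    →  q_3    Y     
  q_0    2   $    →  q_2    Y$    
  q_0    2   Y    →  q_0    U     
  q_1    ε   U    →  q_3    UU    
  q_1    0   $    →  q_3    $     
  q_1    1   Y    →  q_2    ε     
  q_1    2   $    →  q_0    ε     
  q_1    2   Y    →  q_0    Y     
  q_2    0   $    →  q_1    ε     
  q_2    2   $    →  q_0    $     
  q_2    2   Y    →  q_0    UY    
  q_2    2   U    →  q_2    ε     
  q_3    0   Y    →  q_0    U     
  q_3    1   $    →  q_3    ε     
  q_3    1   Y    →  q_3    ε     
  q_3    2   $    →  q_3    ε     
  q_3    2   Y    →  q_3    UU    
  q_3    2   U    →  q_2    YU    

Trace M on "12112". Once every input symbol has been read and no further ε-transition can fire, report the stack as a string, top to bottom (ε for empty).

UU$

(q_0, 12112, $) ⊢ (q_2, 2112, Y$) ⊢ (q_0, 112, UY$) ⊢ (q_3, 12, YY$) ⊢ (q_3, 2, Y$) ⊢ (q_3, ε, UU$)
All input consumed in state q_3 with stack UU$.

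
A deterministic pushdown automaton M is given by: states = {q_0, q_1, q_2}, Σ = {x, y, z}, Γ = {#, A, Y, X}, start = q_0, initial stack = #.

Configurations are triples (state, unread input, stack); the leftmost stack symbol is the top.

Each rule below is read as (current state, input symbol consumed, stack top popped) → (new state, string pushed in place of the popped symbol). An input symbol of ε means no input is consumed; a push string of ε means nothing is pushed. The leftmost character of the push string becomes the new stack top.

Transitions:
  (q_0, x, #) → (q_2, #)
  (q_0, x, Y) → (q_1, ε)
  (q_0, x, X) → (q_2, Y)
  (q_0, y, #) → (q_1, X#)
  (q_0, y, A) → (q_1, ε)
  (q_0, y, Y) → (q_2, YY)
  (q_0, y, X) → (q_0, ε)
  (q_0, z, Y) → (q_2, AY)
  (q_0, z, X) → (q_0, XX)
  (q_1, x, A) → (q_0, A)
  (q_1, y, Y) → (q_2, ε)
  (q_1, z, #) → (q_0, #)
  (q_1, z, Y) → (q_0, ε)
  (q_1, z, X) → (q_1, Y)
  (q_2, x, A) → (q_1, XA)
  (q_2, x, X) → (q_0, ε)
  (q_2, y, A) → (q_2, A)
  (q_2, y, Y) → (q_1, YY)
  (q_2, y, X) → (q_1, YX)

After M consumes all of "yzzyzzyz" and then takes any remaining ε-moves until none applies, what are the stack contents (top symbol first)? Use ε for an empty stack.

Y#

(q_0, yzzyzzyz, #)
  read y, top #: go to q_1, push X# → (q_1, zzyzzyz, X#)
  read z, top X: go to q_1, push Y → (q_1, zyzzyz, Y#)
  read z, top Y: go to q_0, push ε → (q_0, yzzyz, #)
  read y, top #: go to q_1, push X# → (q_1, zzyz, X#)
  read z, top X: go to q_1, push Y → (q_1, zyz, Y#)
  read z, top Y: go to q_0, push ε → (q_0, yz, #)
  read y, top #: go to q_1, push X# → (q_1, z, X#)
  read z, top X: go to q_1, push Y → (q_1, ε, Y#)
All input consumed in state q_1 with stack Y#.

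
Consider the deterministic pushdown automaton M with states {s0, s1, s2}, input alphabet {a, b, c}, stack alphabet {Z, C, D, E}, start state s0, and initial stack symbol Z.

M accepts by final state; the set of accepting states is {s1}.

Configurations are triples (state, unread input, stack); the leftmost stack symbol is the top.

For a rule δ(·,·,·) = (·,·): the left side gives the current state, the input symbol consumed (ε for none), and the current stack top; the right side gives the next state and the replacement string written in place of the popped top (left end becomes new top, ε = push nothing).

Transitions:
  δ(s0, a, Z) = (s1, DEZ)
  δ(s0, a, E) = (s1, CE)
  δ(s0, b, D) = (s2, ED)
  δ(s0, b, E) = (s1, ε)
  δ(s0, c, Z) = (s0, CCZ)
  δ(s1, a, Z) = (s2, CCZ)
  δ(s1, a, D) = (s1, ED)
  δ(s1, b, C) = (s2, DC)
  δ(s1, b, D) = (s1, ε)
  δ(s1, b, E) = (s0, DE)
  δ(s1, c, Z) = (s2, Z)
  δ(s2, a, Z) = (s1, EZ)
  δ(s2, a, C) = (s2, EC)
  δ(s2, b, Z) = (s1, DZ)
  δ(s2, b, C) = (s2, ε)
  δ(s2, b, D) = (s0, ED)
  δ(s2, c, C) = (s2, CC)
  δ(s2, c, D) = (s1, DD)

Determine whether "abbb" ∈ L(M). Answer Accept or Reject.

(s0, abbb, Z) ⊢ (s1, bbb, DEZ) ⊢ (s1, bb, EZ) ⊢ (s0, b, DEZ) ⊢ (s2, ε, EDEZ)
All input consumed; state s2 ∉ F and no further ε-move applies.

Reject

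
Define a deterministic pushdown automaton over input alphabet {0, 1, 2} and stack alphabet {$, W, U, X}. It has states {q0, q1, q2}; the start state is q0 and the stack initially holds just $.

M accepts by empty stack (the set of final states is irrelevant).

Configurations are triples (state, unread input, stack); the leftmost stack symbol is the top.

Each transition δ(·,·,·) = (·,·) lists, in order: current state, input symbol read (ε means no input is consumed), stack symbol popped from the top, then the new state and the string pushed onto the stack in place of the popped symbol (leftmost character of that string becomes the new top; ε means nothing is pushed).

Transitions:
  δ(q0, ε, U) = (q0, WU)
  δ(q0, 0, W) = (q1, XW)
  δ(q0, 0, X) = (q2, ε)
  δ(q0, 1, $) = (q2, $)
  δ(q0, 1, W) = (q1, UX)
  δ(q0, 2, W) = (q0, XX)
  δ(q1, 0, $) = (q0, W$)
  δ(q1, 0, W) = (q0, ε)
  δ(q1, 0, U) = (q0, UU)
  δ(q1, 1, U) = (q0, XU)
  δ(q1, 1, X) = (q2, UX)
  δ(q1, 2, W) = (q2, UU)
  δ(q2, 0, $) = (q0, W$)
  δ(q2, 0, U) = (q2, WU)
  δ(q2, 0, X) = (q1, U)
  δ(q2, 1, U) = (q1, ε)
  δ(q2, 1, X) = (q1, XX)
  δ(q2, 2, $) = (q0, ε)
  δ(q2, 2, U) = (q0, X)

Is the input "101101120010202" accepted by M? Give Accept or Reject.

Accept

(q0, 101101120010202, $)
  read 1, top $: go to q2, push $ → (q2, 01101120010202, $)
  read 0, top $: go to q0, push W$ → (q0, 1101120010202, W$)
  read 1, top W: go to q1, push UX → (q1, 101120010202, UX$)
  read 1, top U: go to q0, push XU → (q0, 01120010202, XUX$)
  read 0, top X: go to q2, push ε → (q2, 1120010202, UX$)
  read 1, top U: go to q1, push ε → (q1, 120010202, X$)
  read 1, top X: go to q2, push UX → (q2, 20010202, UX$)
  read 2, top U: go to q0, push X → (q0, 0010202, XX$)
  read 0, top X: go to q2, push ε → (q2, 010202, X$)
  read 0, top X: go to q1, push U → (q1, 10202, U$)
  read 1, top U: go to q0, push XU → (q0, 0202, XU$)
  read 0, top X: go to q2, push ε → (q2, 202, U$)
  read 2, top U: go to q0, push X → (q0, 02, X$)
  read 0, top X: go to q2, push ε → (q2, 2, $)
  read 2, top $: go to q0, push ε → (q0, ε, ε)
All input consumed and the stack is empty.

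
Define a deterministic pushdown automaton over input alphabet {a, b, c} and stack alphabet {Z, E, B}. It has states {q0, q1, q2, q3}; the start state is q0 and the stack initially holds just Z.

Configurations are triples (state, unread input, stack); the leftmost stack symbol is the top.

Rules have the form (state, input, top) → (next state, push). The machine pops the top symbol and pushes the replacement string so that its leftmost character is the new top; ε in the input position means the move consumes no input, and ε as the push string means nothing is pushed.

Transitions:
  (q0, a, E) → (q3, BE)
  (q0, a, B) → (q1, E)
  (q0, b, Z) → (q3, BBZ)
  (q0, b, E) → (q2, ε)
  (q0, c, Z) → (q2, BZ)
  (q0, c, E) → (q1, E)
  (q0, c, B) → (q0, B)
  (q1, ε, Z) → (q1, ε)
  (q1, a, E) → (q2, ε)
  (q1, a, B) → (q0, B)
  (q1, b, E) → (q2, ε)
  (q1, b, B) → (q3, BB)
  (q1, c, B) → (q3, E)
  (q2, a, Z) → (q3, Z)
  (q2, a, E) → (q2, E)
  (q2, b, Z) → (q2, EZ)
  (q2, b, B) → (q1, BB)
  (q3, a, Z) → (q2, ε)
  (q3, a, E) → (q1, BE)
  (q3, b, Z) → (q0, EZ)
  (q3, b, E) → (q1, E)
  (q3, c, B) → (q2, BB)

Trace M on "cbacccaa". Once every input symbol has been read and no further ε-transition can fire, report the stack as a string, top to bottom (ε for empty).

(q0, cbacccaa, Z)
  read c, top Z: go to q2, push BZ → (q2, bacccaa, BZ)
  read b, top B: go to q1, push BB → (q1, acccaa, BBZ)
  read a, top B: go to q0, push B → (q0, cccaa, BBZ)
  read c, top B: go to q0, push B → (q0, ccaa, BBZ)
  read c, top B: go to q0, push B → (q0, caa, BBZ)
  read c, top B: go to q0, push B → (q0, aa, BBZ)
  read a, top B: go to q1, push E → (q1, a, EBZ)
  read a, top E: go to q2, push ε → (q2, ε, BZ)
All input consumed in state q2 with stack BZ.

BZ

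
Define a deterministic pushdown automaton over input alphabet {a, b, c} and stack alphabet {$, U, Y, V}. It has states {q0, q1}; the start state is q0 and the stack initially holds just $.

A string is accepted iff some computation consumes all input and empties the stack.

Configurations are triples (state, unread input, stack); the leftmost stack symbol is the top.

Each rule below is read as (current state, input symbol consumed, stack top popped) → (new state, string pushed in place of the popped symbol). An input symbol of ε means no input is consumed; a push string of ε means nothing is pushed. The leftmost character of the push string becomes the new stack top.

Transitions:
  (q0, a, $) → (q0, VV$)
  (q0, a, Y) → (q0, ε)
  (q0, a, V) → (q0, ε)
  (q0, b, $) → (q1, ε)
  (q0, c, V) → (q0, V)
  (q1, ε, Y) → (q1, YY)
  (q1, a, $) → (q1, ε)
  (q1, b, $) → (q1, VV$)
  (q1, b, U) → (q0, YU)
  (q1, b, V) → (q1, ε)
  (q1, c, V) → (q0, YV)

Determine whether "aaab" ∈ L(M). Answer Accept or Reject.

Accept

(q0, aaab, $)
  read a, top $: go to q0, push VV$ → (q0, aab, VV$)
  read a, top V: go to q0, push ε → (q0, ab, V$)
  read a, top V: go to q0, push ε → (q0, b, $)
  read b, top $: go to q1, push ε → (q1, ε, ε)
All input consumed and the stack is empty.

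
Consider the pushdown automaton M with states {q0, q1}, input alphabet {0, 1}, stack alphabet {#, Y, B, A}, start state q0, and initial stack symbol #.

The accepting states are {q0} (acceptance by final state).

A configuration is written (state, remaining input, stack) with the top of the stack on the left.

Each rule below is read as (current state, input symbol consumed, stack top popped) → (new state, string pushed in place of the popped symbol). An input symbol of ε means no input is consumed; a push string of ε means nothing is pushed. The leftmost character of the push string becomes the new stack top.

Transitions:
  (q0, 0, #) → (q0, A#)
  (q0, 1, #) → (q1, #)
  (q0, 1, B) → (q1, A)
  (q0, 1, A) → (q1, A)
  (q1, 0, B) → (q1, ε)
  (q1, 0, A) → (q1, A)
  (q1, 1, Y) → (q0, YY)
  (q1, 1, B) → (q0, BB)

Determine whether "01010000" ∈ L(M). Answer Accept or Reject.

No computation consumes all input and reaches a final state.

Reject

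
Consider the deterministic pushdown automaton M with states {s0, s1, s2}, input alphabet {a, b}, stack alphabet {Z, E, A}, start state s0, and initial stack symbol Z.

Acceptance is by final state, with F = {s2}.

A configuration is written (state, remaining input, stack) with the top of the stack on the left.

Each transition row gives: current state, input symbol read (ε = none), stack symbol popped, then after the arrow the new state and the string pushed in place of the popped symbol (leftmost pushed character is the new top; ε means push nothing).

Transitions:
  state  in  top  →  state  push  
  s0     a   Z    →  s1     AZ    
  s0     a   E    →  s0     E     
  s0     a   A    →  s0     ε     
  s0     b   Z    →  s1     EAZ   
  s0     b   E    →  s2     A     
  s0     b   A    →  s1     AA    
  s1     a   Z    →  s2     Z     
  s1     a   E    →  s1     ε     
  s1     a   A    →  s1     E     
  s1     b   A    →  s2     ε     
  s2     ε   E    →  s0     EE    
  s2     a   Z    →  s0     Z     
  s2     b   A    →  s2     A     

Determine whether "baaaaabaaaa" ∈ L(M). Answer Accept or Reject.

Accept

(s0, baaaaabaaaa, Z) ⊢ (s1, aaaaabaaaa, EAZ) ⊢ (s1, aaaabaaaa, AZ) ⊢ (s1, aaabaaaa, EZ) ⊢ (s1, aabaaaa, Z) ⊢ (s2, abaaaa, Z) ⊢ (s0, baaaa, Z) ⊢ (s1, aaaa, EAZ) ⊢ (s1, aaa, AZ) ⊢ (s1, aa, EZ) ⊢ (s1, a, Z) ⊢ (s2, ε, Z)
All input consumed; state s2 ∈ F.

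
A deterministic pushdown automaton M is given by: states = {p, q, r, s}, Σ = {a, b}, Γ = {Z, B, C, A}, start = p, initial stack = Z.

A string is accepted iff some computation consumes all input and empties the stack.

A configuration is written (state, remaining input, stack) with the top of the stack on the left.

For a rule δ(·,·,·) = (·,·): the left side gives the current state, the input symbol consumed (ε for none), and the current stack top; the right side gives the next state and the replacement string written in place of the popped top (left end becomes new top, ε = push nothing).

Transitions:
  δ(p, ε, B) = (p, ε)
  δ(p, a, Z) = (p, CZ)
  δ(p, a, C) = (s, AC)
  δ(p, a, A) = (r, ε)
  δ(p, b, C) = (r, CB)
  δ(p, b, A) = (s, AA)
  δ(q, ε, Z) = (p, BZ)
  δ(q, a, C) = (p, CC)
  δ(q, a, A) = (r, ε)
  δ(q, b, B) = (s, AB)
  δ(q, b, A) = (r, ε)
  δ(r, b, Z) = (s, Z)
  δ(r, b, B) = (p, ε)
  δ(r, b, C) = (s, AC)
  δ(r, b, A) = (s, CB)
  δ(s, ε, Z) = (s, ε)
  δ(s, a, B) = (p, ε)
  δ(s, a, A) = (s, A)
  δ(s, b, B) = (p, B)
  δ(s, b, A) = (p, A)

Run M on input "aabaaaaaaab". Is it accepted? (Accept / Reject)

Reject

(p, aabaaaaaaab, Z)
  read a, top Z: go to p, push CZ → (p, abaaaaaaab, CZ)
  read a, top C: go to s, push AC → (s, baaaaaaab, ACZ)
  read b, top A: go to p, push A → (p, aaaaaaab, ACZ)
  read a, top A: go to r, push ε → (r, aaaaaab, CZ)
No transition applies at (r, aaaaaab, CZ); input not fully consumed.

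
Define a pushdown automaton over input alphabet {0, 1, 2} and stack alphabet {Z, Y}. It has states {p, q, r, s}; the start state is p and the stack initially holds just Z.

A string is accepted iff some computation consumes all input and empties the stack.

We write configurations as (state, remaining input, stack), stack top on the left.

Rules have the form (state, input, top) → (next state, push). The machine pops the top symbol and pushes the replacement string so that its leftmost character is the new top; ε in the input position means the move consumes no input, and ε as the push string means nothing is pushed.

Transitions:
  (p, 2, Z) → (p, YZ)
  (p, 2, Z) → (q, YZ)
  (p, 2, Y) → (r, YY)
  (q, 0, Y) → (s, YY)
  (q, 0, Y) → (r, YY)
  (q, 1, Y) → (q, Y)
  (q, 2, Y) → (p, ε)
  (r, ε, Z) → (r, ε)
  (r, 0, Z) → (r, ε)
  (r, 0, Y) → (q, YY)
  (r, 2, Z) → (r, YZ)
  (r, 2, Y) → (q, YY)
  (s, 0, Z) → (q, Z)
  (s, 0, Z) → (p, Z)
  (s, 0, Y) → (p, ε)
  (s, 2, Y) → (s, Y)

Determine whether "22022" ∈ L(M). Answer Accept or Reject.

No computation consumes all input and empties the stack.

Reject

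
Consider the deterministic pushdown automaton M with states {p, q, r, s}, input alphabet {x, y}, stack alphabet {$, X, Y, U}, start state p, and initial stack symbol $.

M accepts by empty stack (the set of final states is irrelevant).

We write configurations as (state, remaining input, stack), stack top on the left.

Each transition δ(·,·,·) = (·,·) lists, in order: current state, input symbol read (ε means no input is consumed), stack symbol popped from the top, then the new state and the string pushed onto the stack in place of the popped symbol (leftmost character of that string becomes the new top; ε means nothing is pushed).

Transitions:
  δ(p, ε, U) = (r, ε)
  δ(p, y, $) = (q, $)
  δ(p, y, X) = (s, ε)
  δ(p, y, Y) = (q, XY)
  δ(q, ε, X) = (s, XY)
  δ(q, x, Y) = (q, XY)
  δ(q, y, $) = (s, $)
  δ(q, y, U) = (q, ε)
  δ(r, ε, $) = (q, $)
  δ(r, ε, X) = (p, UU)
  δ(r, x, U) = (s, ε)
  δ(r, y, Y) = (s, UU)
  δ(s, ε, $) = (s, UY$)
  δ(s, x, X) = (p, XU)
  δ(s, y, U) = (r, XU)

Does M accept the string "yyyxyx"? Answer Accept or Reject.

Reject

(p, yyyxyx, $)
  read y, top $: go to q, push $ → (q, yyxyx, $)
  read y, top $: go to s, push $ → (s, yxyx, $)
  ε-move, top $: go to s, push UY$ → (s, yxyx, UY$)
  read y, top U: go to r, push XU → (r, xyx, XUY$)
  ε-move, top X: go to p, push UU → (p, xyx, UUUY$)
  ε-move, top U: go to r, push ε → (r, xyx, UUY$)
  read x, top U: go to s, push ε → (s, yx, UY$)
  read y, top U: go to r, push XU → (r, x, XUY$)
  ε-move, top X: go to p, push UU → (p, x, UUUY$)
  ε-move, top U: go to r, push ε → (r, x, UUY$)
  read x, top U: go to s, push ε → (s, ε, UY$)
All input consumed; stack is UY$, not empty, and no further ε-move applies.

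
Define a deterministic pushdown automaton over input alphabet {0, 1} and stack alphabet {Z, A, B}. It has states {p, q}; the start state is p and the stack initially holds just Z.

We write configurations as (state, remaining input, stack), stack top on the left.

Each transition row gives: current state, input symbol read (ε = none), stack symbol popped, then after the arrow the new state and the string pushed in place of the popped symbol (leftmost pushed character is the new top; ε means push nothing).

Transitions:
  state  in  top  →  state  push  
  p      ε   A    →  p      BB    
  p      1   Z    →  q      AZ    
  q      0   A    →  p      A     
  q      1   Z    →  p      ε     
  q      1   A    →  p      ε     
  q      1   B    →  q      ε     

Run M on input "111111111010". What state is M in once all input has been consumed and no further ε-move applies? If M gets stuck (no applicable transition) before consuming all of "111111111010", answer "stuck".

(p, 111111111010, Z) ⊢ (q, 11111111010, AZ) ⊢ (p, 1111111010, Z) ⊢ (q, 111111010, AZ) ⊢ (p, 11111010, Z) ⊢ (q, 1111010, AZ) ⊢ (p, 111010, Z) ⊢ (q, 11010, AZ) ⊢ (p, 1010, Z) ⊢ (q, 010, AZ) ⊢ (p, 10, AZ) ⊢ (p, 10, BBZ)
No transition for (p, 1, top B); M blocks with input 10 remaining.

stuck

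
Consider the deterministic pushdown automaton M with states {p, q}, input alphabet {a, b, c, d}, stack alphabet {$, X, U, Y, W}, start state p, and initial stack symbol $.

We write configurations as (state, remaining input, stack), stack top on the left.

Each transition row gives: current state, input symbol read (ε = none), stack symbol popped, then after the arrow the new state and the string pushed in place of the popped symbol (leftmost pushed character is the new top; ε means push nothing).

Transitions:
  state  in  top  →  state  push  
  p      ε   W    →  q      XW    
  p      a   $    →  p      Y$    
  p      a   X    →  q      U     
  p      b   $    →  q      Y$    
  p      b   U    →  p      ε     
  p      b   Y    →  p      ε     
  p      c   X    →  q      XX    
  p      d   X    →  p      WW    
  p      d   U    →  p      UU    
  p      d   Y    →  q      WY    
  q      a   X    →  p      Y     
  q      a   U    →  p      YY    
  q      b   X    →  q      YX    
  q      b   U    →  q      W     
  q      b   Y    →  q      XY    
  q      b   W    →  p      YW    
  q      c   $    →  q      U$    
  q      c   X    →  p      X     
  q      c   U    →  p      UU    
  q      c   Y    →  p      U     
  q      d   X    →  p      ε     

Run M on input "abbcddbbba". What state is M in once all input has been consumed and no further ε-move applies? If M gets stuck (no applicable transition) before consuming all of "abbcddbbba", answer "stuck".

(p, abbcddbbba, $)
  read a, top $: go to p, push Y$ → (p, bbcddbbba, Y$)
  read b, top Y: go to p, push ε → (p, bcddbbba, $)
  read b, top $: go to q, push Y$ → (q, cddbbba, Y$)
  read c, top Y: go to p, push U → (p, ddbbba, U$)
  read d, top U: go to p, push UU → (p, dbbba, UU$)
  read d, top U: go to p, push UU → (p, bbba, UUU$)
  read b, top U: go to p, push ε → (p, bba, UU$)
  read b, top U: go to p, push ε → (p, ba, U$)
  read b, top U: go to p, push ε → (p, a, $)
  read a, top $: go to p, push Y$ → (p, ε, Y$)
All input consumed; M is in state p.

p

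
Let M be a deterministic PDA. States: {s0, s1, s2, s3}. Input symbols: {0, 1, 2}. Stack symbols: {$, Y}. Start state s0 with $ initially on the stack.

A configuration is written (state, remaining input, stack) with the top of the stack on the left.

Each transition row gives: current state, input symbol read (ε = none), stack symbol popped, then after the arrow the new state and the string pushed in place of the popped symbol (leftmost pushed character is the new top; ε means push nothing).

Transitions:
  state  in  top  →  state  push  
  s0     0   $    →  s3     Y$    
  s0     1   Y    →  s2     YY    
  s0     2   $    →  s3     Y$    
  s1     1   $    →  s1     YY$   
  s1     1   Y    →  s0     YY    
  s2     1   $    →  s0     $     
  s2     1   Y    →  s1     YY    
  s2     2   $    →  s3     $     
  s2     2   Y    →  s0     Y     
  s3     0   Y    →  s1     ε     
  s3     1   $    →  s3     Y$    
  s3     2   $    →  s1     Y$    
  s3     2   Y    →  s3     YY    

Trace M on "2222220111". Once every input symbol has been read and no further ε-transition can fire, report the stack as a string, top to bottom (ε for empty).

YYYYYYYY$

(s0, 2222220111, $)
  read 2, top $: go to s3, push Y$ → (s3, 222220111, Y$)
  read 2, top Y: go to s3, push YY → (s3, 22220111, YY$)
  read 2, top Y: go to s3, push YY → (s3, 2220111, YYY$)
  read 2, top Y: go to s3, push YY → (s3, 220111, YYYY$)
  read 2, top Y: go to s3, push YY → (s3, 20111, YYYYY$)
  read 2, top Y: go to s3, push YY → (s3, 0111, YYYYYY$)
  read 0, top Y: go to s1, push ε → (s1, 111, YYYYY$)
  read 1, top Y: go to s0, push YY → (s0, 11, YYYYYY$)
  read 1, top Y: go to s2, push YY → (s2, 1, YYYYYYY$)
  read 1, top Y: go to s1, push YY → (s1, ε, YYYYYYYY$)
All input consumed in state s1 with stack YYYYYYYY$.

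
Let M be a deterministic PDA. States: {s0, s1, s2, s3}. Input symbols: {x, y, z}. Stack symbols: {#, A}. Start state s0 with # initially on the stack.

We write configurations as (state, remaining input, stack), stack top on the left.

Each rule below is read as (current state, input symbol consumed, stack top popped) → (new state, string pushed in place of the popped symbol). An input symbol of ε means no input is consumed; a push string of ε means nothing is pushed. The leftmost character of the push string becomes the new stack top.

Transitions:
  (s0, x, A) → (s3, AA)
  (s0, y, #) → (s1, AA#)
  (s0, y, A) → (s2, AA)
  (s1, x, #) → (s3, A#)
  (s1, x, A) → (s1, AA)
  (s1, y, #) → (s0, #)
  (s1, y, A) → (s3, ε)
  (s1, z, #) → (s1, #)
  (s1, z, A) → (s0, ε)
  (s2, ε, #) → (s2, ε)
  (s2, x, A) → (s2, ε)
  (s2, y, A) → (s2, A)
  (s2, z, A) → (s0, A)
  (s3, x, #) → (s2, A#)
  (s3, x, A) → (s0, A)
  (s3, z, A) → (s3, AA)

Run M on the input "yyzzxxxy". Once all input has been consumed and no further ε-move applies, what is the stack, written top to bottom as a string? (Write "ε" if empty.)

(s0, yyzzxxxy, #) ⊢ (s1, yzzxxxy, AA#) ⊢ (s3, zzxxxy, A#) ⊢ (s3, zxxxy, AA#) ⊢ (s3, xxxy, AAA#) ⊢ (s0, xxy, AAA#) ⊢ (s3, xy, AAAA#) ⊢ (s0, y, AAAA#) ⊢ (s2, ε, AAAAA#)
All input consumed in state s2 with stack AAAAA#.

AAAAA#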